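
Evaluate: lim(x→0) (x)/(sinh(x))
This is a 0/0 indeterminate form.

Apply L'Hôpital's rule: differentiate numerator and denominator separately.
  f(x) = x   ⇒   f'(x) = 1
  g(x) = sinh(x)   ⇒   g'(x) = cosh(x)
  lim(x→0) f'(x)/g'(x) = lim(x→0) (1)/(cosh(x))
  = 1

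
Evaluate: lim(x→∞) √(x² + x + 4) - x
This is an ∞-∞ indeterminate form.

Combine fractions or rationalize to convert ∞-∞ to 0/0 form:
  lim(x→∞) √(x² + x + 4) - x = 1/2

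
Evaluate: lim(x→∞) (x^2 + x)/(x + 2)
This is an ∞/∞ indeterminate form.

Apply L'Hôpital's rule: differentiate numerator and denominator separately.
  f(x) = x^2 + x   ⇒   f'(x) = 2·x + 1
  g(x) = x + 2   ⇒   g'(x) = 1
  lim(x→∞) f'(x)/g'(x) = lim(x→∞) (2·x + 1)/(1)
  = ∞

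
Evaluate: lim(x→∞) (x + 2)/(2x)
This is an ∞/∞ indeterminate form.

Apply L'Hôpital's rule: differentiate numerator and denominator separately.
  f(x) = x + 2   ⇒   f'(x) = 1
  g(x) = 2·x   ⇒   g'(x) = 2
  lim(x→∞) f'(x)/g'(x) = lim(x→∞) (1)/(2)
  = 1/2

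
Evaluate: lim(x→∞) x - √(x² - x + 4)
This is an ∞-∞ indeterminate form.

Combine fractions or rationalize to convert ∞-∞ to 0/0 form:
  lim(x→∞) x - √(x² - x + 4) = 1/2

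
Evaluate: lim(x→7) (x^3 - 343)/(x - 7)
This is a standard limit.

Factor or rationalize the expression:
  lim(x→7) (x^3 - 343)/(x - 7) = 147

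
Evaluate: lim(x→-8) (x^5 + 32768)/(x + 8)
This is a standard limit.

Factor or rationalize the expression:
  lim(x→-8) (x^5 + 32768)/(x + 8) = 20480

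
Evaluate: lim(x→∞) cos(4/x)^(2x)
This is an exponential indeterminate form.

For exponential indeterminate forms, take the natural log:
  Let L = lim(x→∞) cos(4/x)^(2x)
  Then ln(L) = lim(x→∞) [exponent × ln(base)]
  Evaluate using L'Hôpital or standard limits, then exponentiate.
  L = 1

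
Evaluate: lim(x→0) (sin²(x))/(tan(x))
This is a 0/0 indeterminate form.

Apply L'Hôpital's rule: differentiate numerator and denominator separately.
  f(x) = sin(x)^2   ⇒   f'(x) = 2·sin(x)·cos(x)
  g(x) = tan(x)   ⇒   g'(x) = tan(x)^2 + 1
  lim(x→0) f'(x)/g'(x) = lim(x→0) (2·sin(x)·cos(x))/(tan(x)^2 + 1)
  = 0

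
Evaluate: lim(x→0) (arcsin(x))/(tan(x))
This is a 0/0 indeterminate form.

Apply L'Hôpital's rule: differentiate numerator and denominator separately.
  f(x) = asin(x)   ⇒   f'(x) = 1/sqrt(1 - x^2)
  g(x) = tan(x)   ⇒   g'(x) = tan(x)^2 + 1
  lim(x→0) f'(x)/g'(x) = lim(x→0) (1/sqrt(1 - x^2))/(tan(x)^2 + 1)
  = 1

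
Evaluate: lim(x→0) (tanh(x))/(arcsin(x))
This is a 0/0 indeterminate form.

Apply L'Hôpital's rule: differentiate numerator and denominator separately.
  f(x) = tanh(x)   ⇒   f'(x) = 1 - tanh(x)^2
  g(x) = asin(x)   ⇒   g'(x) = 1/sqrt(1 - x^2)
  lim(x→0) f'(x)/g'(x) = lim(x→0) (1 - tanh(x)^2)/(1/sqrt(1 - x^2))
  = 1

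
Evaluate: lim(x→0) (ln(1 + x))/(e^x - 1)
This is a 0/0 indeterminate form.

Apply L'Hôpital's rule: differentiate numerator and denominator separately.
  f(x) = ln(x + 1)   ⇒   f'(x) = 1/(x + 1)
  g(x) = e^(x) - 1   ⇒   g'(x) = e^(x)
  lim(x→0) f'(x)/g'(x) = lim(x→0) (1/(x + 1))/(e^(x))
  = 1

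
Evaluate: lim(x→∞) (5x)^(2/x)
This is an exponential indeterminate form.

For exponential indeterminate forms, take the natural log:
  Let L = lim(x→∞) (5x)^(2/x)
  Then ln(L) = lim(x→∞) [exponent × ln(base)]
  Evaluate using L'Hôpital or standard limits, then exponentiate.
  L = 1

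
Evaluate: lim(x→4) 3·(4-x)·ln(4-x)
This is a 0·∞ indeterminate form.

Rewrite 0·∞ as a quotient (0/0 or ∞/∞ form), then apply L'Hôpital's rule:
  lim(x→4) 3·(4-x)·ln(4-x) = 0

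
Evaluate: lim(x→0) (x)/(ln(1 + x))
This is a 0/0 indeterminate form.

Apply L'Hôpital's rule: differentiate numerator and denominator separately.
  f(x) = x   ⇒   f'(x) = 1
  g(x) = ln(x + 1)   ⇒   g'(x) = 1/(x + 1)
  lim(x→0) f'(x)/g'(x) = lim(x→0) (1)/(1/(x + 1))
  = 1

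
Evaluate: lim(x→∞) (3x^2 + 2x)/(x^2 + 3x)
This is an ∞/∞ indeterminate form.

Apply L'Hôpital's rule: differentiate numerator and denominator separately.
  f(x) = 3·x^2 + 2·x   ⇒   f'(x) = 6·x + 2
  g(x) = x^2 + 3·x   ⇒   g'(x) = 2·x + 3
  lim(x→∞) f'(x)/g'(x) = lim(x→∞) (6·x + 2)/(2·x + 3)
  = 3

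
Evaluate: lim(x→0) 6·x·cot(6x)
This is a 0·∞ indeterminate form.

Rewrite 0·∞ as a quotient (0/0 or ∞/∞ form), then apply L'Hôpital's rule:
  lim(x→0) 6·x·cot(6x) = 1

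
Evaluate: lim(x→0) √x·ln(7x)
This is a 0·∞ indeterminate form.

Rewrite 0·∞ as a quotient (0/0 or ∞/∞ form), then apply L'Hôpital's rule:
  lim(x→0) √x·ln(7x) = 0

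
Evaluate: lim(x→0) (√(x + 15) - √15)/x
This is a standard limit.

Factor or rationalize the expression:
  lim(x→0) (√(x + 15) - √15)/x = sqrt(15)/30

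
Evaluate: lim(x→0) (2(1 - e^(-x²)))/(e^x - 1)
This is a 0/0 indeterminate form.

Apply L'Hôpital's rule: differentiate numerator and denominator separately.
  f(x) = 2 - 2·e^(-x^2)   ⇒   f'(x) = 4·x·e^(-x^2)
  g(x) = e^(x) - 1   ⇒   g'(x) = e^(x)
  lim(x→0) f'(x)/g'(x) = lim(x→0) (4·x·e^(-x^2))/(e^(x))
  = 0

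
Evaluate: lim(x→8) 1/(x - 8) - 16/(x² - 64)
This is an ∞-∞ indeterminate form.

Combine fractions or rationalize to convert ∞-∞ to 0/0 form:
  lim(x→8) 1/(x - 8) - 16/(x² - 64) = 1/16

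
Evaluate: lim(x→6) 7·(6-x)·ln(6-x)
This is a 0·∞ indeterminate form.

Rewrite 0·∞ as a quotient (0/0 or ∞/∞ form), then apply L'Hôpital's rule:
  lim(x→6) 7·(6-x)·ln(6-x) = 0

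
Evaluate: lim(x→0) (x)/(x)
This is a 0/0 indeterminate form.

Apply L'Hôpital's rule: differentiate numerator and denominator separately.
  f(x) = x   ⇒   f'(x) = 1
  g(x) = x   ⇒   g'(x) = 1
  lim(x→0) f'(x)/g'(x) = lim(x→0) (1)/(1)
  = 1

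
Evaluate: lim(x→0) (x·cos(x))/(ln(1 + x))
This is a 0/0 indeterminate form.

Apply L'Hôpital's rule: differentiate numerator and denominator separately.
  f(x) = x·cos(x)   ⇒   f'(x) = -x·sin(x) + cos(x)
  g(x) = ln(x + 1)   ⇒   g'(x) = 1/(x + 1)
  lim(x→0) f'(x)/g'(x) = lim(x→0) (-x·sin(x) + cos(x))/(1/(x + 1))
  = 1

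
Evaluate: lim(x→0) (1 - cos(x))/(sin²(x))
This is a 0/0 indeterminate form.

Apply L'Hôpital's rule: differentiate numerator and denominator separately.
  f(x) = 1 - cos(x)   ⇒   f'(x) = sin(x)
  g(x) = sin(x)^2   ⇒   g'(x) = 2·sin(x)·cos(x)
  lim(x→0) f'(x)/g'(x) = lim(x→0) (sin(x))/(2·sin(x)·cos(x))
  = 1/2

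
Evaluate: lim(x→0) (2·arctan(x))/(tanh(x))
This is a 0/0 indeterminate form.

Apply L'Hôpital's rule: differentiate numerator and denominator separately.
  f(x) = 2·atan(x)   ⇒   f'(x) = 2/(x^2 + 1)
  g(x) = tanh(x)   ⇒   g'(x) = 1 - tanh(x)^2
  lim(x→0) f'(x)/g'(x) = lim(x→0) (2/(x^2 + 1))/(1 - tanh(x)^2)
  = 2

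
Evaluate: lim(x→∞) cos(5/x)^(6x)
This is an exponential indeterminate form.

For exponential indeterminate forms, take the natural log:
  Let L = lim(x→∞) cos(5/x)^(6x)
  Then ln(L) = lim(x→∞) [exponent × ln(base)]
  Evaluate using L'Hôpital or standard limits, then exponentiate.
  L = 1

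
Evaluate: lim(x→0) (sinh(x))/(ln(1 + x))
This is a 0/0 indeterminate form.

Apply L'Hôpital's rule: differentiate numerator and denominator separately.
  f(x) = sinh(x)   ⇒   f'(x) = cosh(x)
  g(x) = ln(x + 1)   ⇒   g'(x) = 1/(x + 1)
  lim(x→0) f'(x)/g'(x) = lim(x→0) (cosh(x))/(1/(x + 1))
  = 1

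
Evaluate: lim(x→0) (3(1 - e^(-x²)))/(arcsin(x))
This is a 0/0 indeterminate form.

Apply L'Hôpital's rule: differentiate numerator and denominator separately.
  f(x) = 3 - 3·e^(-x^2)   ⇒   f'(x) = 6·x·e^(-x^2)
  g(x) = asin(x)   ⇒   g'(x) = 1/sqrt(1 - x^2)
  lim(x→0) f'(x)/g'(x) = lim(x→0) (6·x·e^(-x^2))/(1/sqrt(1 - x^2))
  = 0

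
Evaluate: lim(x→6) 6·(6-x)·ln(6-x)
This is a 0·∞ indeterminate form.

Rewrite 0·∞ as a quotient (0/0 or ∞/∞ form), then apply L'Hôpital's rule:
  lim(x→6) 6·(6-x)·ln(6-x) = 0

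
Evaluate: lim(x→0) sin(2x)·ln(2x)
This is a 0·∞ indeterminate form.

Rewrite 0·∞ as a quotient (0/0 or ∞/∞ form), then apply L'Hôpital's rule:
  lim(x→0) sin(2x)·ln(2x) = 0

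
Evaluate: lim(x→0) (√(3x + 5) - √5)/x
This is a standard limit.

Factor or rationalize the expression:
  lim(x→0) (√(3x + 5) - √5)/x = 3·sqrt(5)/10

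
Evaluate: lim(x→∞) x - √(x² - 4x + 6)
This is an ∞-∞ indeterminate form.

Combine fractions or rationalize to convert ∞-∞ to 0/0 form:
  lim(x→∞) x - √(x² - 4x + 6) = 2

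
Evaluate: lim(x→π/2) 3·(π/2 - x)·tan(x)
This is a 0·∞ indeterminate form.

Rewrite 0·∞ as a quotient (0/0 or ∞/∞ form), then apply L'Hôpital's rule:
  lim(x→π/2) 3·(π/2 - x)·tan(x) = 3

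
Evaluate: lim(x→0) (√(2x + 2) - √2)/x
This is a standard limit.

Factor or rationalize the expression:
  lim(x→0) (√(2x + 2) - √2)/x = sqrt(2)/2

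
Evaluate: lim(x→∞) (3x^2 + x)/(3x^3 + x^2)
This is an ∞/∞ indeterminate form.

Apply L'Hôpital's rule: differentiate numerator and denominator separately.
  f(x) = 3·x^2 + x   ⇒   f'(x) = 6·x + 1
  g(x) = 3·x^3 + x^2   ⇒   g'(x) = 9·x^2 + 2·x
  lim(x→∞) f'(x)/g'(x) = lim(x→∞) (6·x + 1)/(9·x^2 + 2·x)
  = 0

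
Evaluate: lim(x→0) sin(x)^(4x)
This is an exponential indeterminate form.

For exponential indeterminate forms, take the natural log:
  Let L = lim(x→0) sin(x)^(4x)
  Then ln(L) = lim(x→0) [exponent × ln(base)]
  Evaluate using L'Hôpital or standard limits, then exponentiate.
  L = 1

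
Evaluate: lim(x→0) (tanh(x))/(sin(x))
This is a 0/0 indeterminate form.

Apply L'Hôpital's rule: differentiate numerator and denominator separately.
  f(x) = tanh(x)   ⇒   f'(x) = 1 - tanh(x)^2
  g(x) = sin(x)   ⇒   g'(x) = cos(x)
  lim(x→0) f'(x)/g'(x) = lim(x→0) (1 - tanh(x)^2)/(cos(x))
  = 1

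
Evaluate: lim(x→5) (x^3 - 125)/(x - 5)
This is a standard limit.

Factor or rationalize the expression:
  lim(x→5) (x^3 - 125)/(x - 5) = 75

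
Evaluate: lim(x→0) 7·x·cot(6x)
This is a 0·∞ indeterminate form.

Rewrite 0·∞ as a quotient (0/0 or ∞/∞ form), then apply L'Hôpital's rule:
  lim(x→0) 7·x·cot(6x) = 7/6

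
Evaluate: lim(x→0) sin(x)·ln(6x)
This is a 0·∞ indeterminate form.

Rewrite 0·∞ as a quotient (0/0 or ∞/∞ form), then apply L'Hôpital's rule:
  lim(x→0) sin(x)·ln(6x) = 0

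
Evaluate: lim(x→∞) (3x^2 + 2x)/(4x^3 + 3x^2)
This is an ∞/∞ indeterminate form.

Apply L'Hôpital's rule: differentiate numerator and denominator separately.
  f(x) = 3·x^2 + 2·x   ⇒   f'(x) = 6·x + 2
  g(x) = 4·x^3 + 3·x^2   ⇒   g'(x) = 12·x^2 + 6·x
  lim(x→∞) f'(x)/g'(x) = lim(x→∞) (6·x + 2)/(12·x^2 + 6·x)
  = 0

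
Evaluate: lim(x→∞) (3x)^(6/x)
This is an exponential indeterminate form.

For exponential indeterminate forms, take the natural log:
  Let L = lim(x→∞) (3x)^(6/x)
  Then ln(L) = lim(x→∞) [exponent × ln(base)]
  Evaluate using L'Hôpital or standard limits, then exponentiate.
  L = 1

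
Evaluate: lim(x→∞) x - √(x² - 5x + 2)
This is an ∞-∞ indeterminate form.

Combine fractions or rationalize to convert ∞-∞ to 0/0 form:
  lim(x→∞) x - √(x² - 5x + 2) = 5/2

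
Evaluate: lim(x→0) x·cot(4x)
This is a 0·∞ indeterminate form.

Rewrite 0·∞ as a quotient (0/0 or ∞/∞ form), then apply L'Hôpital's rule:
  lim(x→0) x·cot(4x) = 1/4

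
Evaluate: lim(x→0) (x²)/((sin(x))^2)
This is a 0/0 indeterminate form.

Apply L'Hôpital's rule: differentiate numerator and denominator separately.
  f(x) = x^2   ⇒   f'(x) = 2·x
  g(x) = sin(x)^2   ⇒   g'(x) = 2·sin(x)·cos(x)
  lim(x→0) f'(x)/g'(x) = lim(x→0) (2·x)/(2·sin(x)·cos(x))
  = 1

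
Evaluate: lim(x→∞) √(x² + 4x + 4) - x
This is an ∞-∞ indeterminate form.

Combine fractions or rationalize to convert ∞-∞ to 0/0 form:
  lim(x→∞) √(x² + 4x + 4) - x = 2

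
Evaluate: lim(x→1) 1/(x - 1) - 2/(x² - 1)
This is an ∞-∞ indeterminate form.

Combine fractions or rationalize to convert ∞-∞ to 0/0 form:
  lim(x→1) 1/(x - 1) - 2/(x² - 1) = 1/2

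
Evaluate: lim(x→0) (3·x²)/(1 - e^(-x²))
This is a 0/0 indeterminate form.

Apply L'Hôpital's rule: differentiate numerator and denominator separately.
  f(x) = 3·x^2   ⇒   f'(x) = 6·x
  g(x) = 1 - e^(-x^2)   ⇒   g'(x) = 2·x·e^(-x^2)
  lim(x→0) f'(x)/g'(x) = lim(x→0) (6·x)/(2·x·e^(-x^2))
  = 3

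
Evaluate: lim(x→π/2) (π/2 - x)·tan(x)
This is a 0·∞ indeterminate form.

Rewrite 0·∞ as a quotient (0/0 or ∞/∞ form), then apply L'Hôpital's rule:
  lim(x→π/2) (π/2 - x)·tan(x) = 1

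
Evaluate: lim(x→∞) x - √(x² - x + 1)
This is an ∞-∞ indeterminate form.

Combine fractions or rationalize to convert ∞-∞ to 0/0 form:
  lim(x→∞) x - √(x² - x + 1) = 1/2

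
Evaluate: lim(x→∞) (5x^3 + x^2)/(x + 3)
This is an ∞/∞ indeterminate form.

Apply L'Hôpital's rule: differentiate numerator and denominator separately.
  f(x) = 5·x^3 + x^2   ⇒   f'(x) = 15·x^2 + 2·x
  g(x) = x + 3   ⇒   g'(x) = 1
  lim(x→∞) f'(x)/g'(x) = lim(x→∞) (15·x^2 + 2·x)/(1)
  = ∞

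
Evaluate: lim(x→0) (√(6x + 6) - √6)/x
This is a standard limit.

Factor or rationalize the expression:
  lim(x→0) (√(6x + 6) - √6)/x = sqrt(6)/2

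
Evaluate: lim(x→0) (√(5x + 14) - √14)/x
This is a standard limit.

Factor or rationalize the expression:
  lim(x→0) (√(5x + 14) - √14)/x = 5·sqrt(14)/28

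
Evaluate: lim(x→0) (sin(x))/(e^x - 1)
This is a 0/0 indeterminate form.

Apply L'Hôpital's rule: differentiate numerator and denominator separately.
  f(x) = sin(x)   ⇒   f'(x) = cos(x)
  g(x) = e^(x) - 1   ⇒   g'(x) = e^(x)
  lim(x→0) f'(x)/g'(x) = lim(x→0) (cos(x))/(e^(x))
  = 1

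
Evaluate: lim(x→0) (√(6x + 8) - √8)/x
This is a standard limit.

Factor or rationalize the expression:
  lim(x→0) (√(6x + 8) - √8)/x = 3·sqrt(2)/4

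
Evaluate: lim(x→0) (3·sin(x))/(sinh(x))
This is a 0/0 indeterminate form.

Apply L'Hôpital's rule: differentiate numerator and denominator separately.
  f(x) = 3·sin(x)   ⇒   f'(x) = 3·cos(x)
  g(x) = sinh(x)   ⇒   g'(x) = cosh(x)
  lim(x→0) f'(x)/g'(x) = lim(x→0) (3·cos(x))/(cosh(x))
  = 3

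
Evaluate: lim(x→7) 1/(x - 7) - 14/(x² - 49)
This is an ∞-∞ indeterminate form.

Combine fractions or rationalize to convert ∞-∞ to 0/0 form:
  lim(x→7) 1/(x - 7) - 14/(x² - 49) = 1/14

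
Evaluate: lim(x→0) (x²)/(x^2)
This is a 0/0 indeterminate form.

Apply L'Hôpital's rule: differentiate numerator and denominator separately.
  f(x) = x^2   ⇒   f'(x) = 2·x
  g(x) = x^2   ⇒   g'(x) = 2·x
  lim(x→0) f'(x)/g'(x) = lim(x→0) (2·x)/(2·x)
  = 1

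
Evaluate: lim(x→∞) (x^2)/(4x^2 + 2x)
This is an ∞/∞ indeterminate form.

Apply L'Hôpital's rule: differentiate numerator and denominator separately.
  f(x) = x^2   ⇒   f'(x) = 2·x
  g(x) = 4·x^2 + 2·x   ⇒   g'(x) = 8·x + 2
  lim(x→∞) f'(x)/g'(x) = lim(x→∞) (2·x)/(8·x + 2)
  = 1/4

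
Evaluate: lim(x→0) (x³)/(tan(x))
This is a 0/0 indeterminate form.

Apply L'Hôpital's rule: differentiate numerator and denominator separately.
  f(x) = x^3   ⇒   f'(x) = 3·x^2
  g(x) = tan(x)   ⇒   g'(x) = tan(x)^2 + 1
  lim(x→0) f'(x)/g'(x) = lim(x→0) (3·x^2)/(tan(x)^2 + 1)
  = 0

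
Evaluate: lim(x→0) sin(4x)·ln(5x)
This is a 0·∞ indeterminate form.

Rewrite 0·∞ as a quotient (0/0 or ∞/∞ form), then apply L'Hôpital's rule:
  lim(x→0) sin(4x)·ln(5x) = 0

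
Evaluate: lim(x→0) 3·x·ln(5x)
This is a 0·∞ indeterminate form.

Rewrite 0·∞ as a quotient (0/0 or ∞/∞ form), then apply L'Hôpital's rule:
  lim(x→0) 3·x·ln(5x) = 0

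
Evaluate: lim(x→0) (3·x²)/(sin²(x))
This is a 0/0 indeterminate form.

Apply L'Hôpital's rule: differentiate numerator and denominator separately.
  f(x) = 3·x^2   ⇒   f'(x) = 6·x
  g(x) = sin(x)^2   ⇒   g'(x) = 2·sin(x)·cos(x)
  lim(x→0) f'(x)/g'(x) = lim(x→0) (6·x)/(2·sin(x)·cos(x))
  = 3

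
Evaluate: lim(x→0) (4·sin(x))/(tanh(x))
This is a 0/0 indeterminate form.

Apply L'Hôpital's rule: differentiate numerator and denominator separately.
  f(x) = 4·sin(x)   ⇒   f'(x) = 4·cos(x)
  g(x) = tanh(x)   ⇒   g'(x) = 1 - tanh(x)^2
  lim(x→0) f'(x)/g'(x) = lim(x→0) (4·cos(x))/(1 - tanh(x)^2)
  = 4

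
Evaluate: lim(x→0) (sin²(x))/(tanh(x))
This is a 0/0 indeterminate form.

Apply L'Hôpital's rule: differentiate numerator and denominator separately.
  f(x) = sin(x)^2   ⇒   f'(x) = 2·sin(x)·cos(x)
  g(x) = tanh(x)   ⇒   g'(x) = 1 - tanh(x)^2
  lim(x→0) f'(x)/g'(x) = lim(x→0) (2·sin(x)·cos(x))/(1 - tanh(x)^2)
  = 0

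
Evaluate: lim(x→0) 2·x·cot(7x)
This is a 0·∞ indeterminate form.

Rewrite 0·∞ as a quotient (0/0 or ∞/∞ form), then apply L'Hôpital's rule:
  lim(x→0) 2·x·cot(7x) = 2/7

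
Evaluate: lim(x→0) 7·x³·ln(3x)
This is a 0·∞ indeterminate form.

Rewrite 0·∞ as a quotient (0/0 or ∞/∞ form), then apply L'Hôpital's rule:
  lim(x→0) 7·x³·ln(3x) = 0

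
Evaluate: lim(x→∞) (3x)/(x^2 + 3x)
This is an ∞/∞ indeterminate form.

Apply L'Hôpital's rule: differentiate numerator and denominator separately.
  f(x) = 3·x   ⇒   f'(x) = 3
  g(x) = x^2 + 3·x   ⇒   g'(x) = 2·x + 3
  lim(x→∞) f'(x)/g'(x) = lim(x→∞) (3)/(2·x + 3)
  = 0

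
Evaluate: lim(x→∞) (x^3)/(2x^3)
This is an ∞/∞ indeterminate form.

Apply L'Hôpital's rule: differentiate numerator and denominator separately.
  f(x) = x^3   ⇒   f'(x) = 3·x^2
  g(x) = 2·x^3   ⇒   g'(x) = 6·x^2
  lim(x→∞) f'(x)/g'(x) = lim(x→∞) (3·x^2)/(6·x^2)
  = 1/2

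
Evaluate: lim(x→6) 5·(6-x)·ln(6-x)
This is a 0·∞ indeterminate form.

Rewrite 0·∞ as a quotient (0/0 or ∞/∞ form), then apply L'Hôpital's rule:
  lim(x→6) 5·(6-x)·ln(6-x) = 0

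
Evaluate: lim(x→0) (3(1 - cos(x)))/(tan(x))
This is a 0/0 indeterminate form.

Apply L'Hôpital's rule: differentiate numerator and denominator separately.
  f(x) = 3 - 3·cos(x)   ⇒   f'(x) = 3·sin(x)
  g(x) = tan(x)   ⇒   g'(x) = tan(x)^2 + 1
  lim(x→0) f'(x)/g'(x) = lim(x→0) (3·sin(x))/(tan(x)^2 + 1)
  = 0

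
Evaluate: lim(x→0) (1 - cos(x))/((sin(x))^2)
This is a 0/0 indeterminate form.

Apply L'Hôpital's rule: differentiate numerator and denominator separately.
  f(x) = 1 - cos(x)   ⇒   f'(x) = sin(x)
  g(x) = sin(x)^2   ⇒   g'(x) = 2·sin(x)·cos(x)
  lim(x→0) f'(x)/g'(x) = lim(x→0) (sin(x))/(2·sin(x)·cos(x))
  = 1/2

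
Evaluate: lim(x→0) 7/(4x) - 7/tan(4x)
This is an ∞-∞ indeterminate form.

Combine fractions or rationalize to convert ∞-∞ to 0/0 form:
  lim(x→0) 7/(4x) - 7/tan(4x) = 0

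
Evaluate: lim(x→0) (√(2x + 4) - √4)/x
This is a standard limit.

Factor or rationalize the expression:
  lim(x→0) (√(2x + 4) - √4)/x = 1/2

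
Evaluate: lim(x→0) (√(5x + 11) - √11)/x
This is a standard limit.

Factor or rationalize the expression:
  lim(x→0) (√(5x + 11) - √11)/x = 5·sqrt(11)/22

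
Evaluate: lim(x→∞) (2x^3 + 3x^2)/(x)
This is an ∞/∞ indeterminate form.

Apply L'Hôpital's rule: differentiate numerator and denominator separately.
  f(x) = 2·x^3 + 3·x^2   ⇒   f'(x) = 6·x^2 + 6·x
  g(x) = x   ⇒   g'(x) = 1
  lim(x→∞) f'(x)/g'(x) = lim(x→∞) (6·x^2 + 6·x)/(1)
  = ∞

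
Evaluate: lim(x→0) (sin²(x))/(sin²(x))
This is a 0/0 indeterminate form.

Apply L'Hôpital's rule: differentiate numerator and denominator separately.
  f(x) = sin(x)^2   ⇒   f'(x) = 2·sin(x)·cos(x)
  g(x) = sin(x)^2   ⇒   g'(x) = 2·sin(x)·cos(x)
  lim(x→0) f'(x)/g'(x) = lim(x→0) (2·sin(x)·cos(x))/(2·sin(x)·cos(x))
  = 1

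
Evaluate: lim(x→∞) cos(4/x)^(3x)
This is an exponential indeterminate form.

For exponential indeterminate forms, take the natural log:
  Let L = lim(x→∞) cos(4/x)^(3x)
  Then ln(L) = lim(x→∞) [exponent × ln(base)]
  Evaluate using L'Hôpital or standard limits, then exponentiate.
  L = 1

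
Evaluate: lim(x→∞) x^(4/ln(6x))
This is an exponential indeterminate form.

For exponential indeterminate forms, take the natural log:
  Let L = lim(x→∞) x^(4/ln(6x))
  Then ln(L) = lim(x→∞) [exponent × ln(base)]
  Evaluate using L'Hôpital or standard limits, then exponentiate.
  L = e^(4)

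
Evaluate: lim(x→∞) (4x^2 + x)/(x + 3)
This is an ∞/∞ indeterminate form.

Apply L'Hôpital's rule: differentiate numerator and denominator separately.
  f(x) = 4·x^2 + x   ⇒   f'(x) = 8·x + 1
  g(x) = x + 3   ⇒   g'(x) = 1
  lim(x→∞) f'(x)/g'(x) = lim(x→∞) (8·x + 1)/(1)
  = ∞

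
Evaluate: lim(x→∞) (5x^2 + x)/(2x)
This is an ∞/∞ indeterminate form.

Apply L'Hôpital's rule: differentiate numerator and denominator separately.
  f(x) = 5·x^2 + x   ⇒   f'(x) = 10·x + 1
  g(x) = 2·x   ⇒   g'(x) = 2
  lim(x→∞) f'(x)/g'(x) = lim(x→∞) (10·x + 1)/(2)
  = ∞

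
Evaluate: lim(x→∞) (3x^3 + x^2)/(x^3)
This is an ∞/∞ indeterminate form.

Apply L'Hôpital's rule: differentiate numerator and denominator separately.
  f(x) = 3·x^3 + x^2   ⇒   f'(x) = 9·x^2 + 2·x
  g(x) = x^3   ⇒   g'(x) = 3·x^2
  lim(x→∞) f'(x)/g'(x) = lim(x→∞) (9·x^2 + 2·x)/(3·x^2)
  = 3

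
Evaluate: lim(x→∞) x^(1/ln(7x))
This is an exponential indeterminate form.

For exponential indeterminate forms, take the natural log:
  Let L = lim(x→∞) x^(1/ln(7x))
  Then ln(L) = lim(x→∞) [exponent × ln(base)]
  Evaluate using L'Hôpital or standard limits, then exponentiate.
  L = e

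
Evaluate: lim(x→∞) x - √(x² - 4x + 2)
This is an ∞-∞ indeterminate form.

Combine fractions or rationalize to convert ∞-∞ to 0/0 form:
  lim(x→∞) x - √(x² - 4x + 2) = 2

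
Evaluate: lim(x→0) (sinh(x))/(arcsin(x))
This is a 0/0 indeterminate form.

Apply L'Hôpital's rule: differentiate numerator and denominator separately.
  f(x) = sinh(x)   ⇒   f'(x) = cosh(x)
  g(x) = asin(x)   ⇒   g'(x) = 1/sqrt(1 - x^2)
  lim(x→0) f'(x)/g'(x) = lim(x→0) (cosh(x))/(1/sqrt(1 - x^2))
  = 1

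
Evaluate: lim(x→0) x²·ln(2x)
This is a 0·∞ indeterminate form.

Rewrite 0·∞ as a quotient (0/0 or ∞/∞ form), then apply L'Hôpital's rule:
  lim(x→0) x²·ln(2x) = 0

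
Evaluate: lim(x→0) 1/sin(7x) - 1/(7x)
This is an ∞-∞ indeterminate form.

Combine fractions or rationalize to convert ∞-∞ to 0/0 form:
  lim(x→0) 1/sin(7x) - 1/(7x) = 0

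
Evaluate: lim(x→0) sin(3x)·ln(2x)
This is a 0·∞ indeterminate form.

Rewrite 0·∞ as a quotient (0/0 or ∞/∞ form), then apply L'Hôpital's rule:
  lim(x→0) sin(3x)·ln(2x) = 0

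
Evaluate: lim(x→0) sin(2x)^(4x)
This is an exponential indeterminate form.

For exponential indeterminate forms, take the natural log:
  Let L = lim(x→0) sin(2x)^(4x)
  Then ln(L) = lim(x→0) [exponent × ln(base)]
  Evaluate using L'Hôpital or standard limits, then exponentiate.
  L = 1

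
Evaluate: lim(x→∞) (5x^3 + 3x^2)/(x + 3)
This is an ∞/∞ indeterminate form.

Apply L'Hôpital's rule: differentiate numerator and denominator separately.
  f(x) = 5·x^3 + 3·x^2   ⇒   f'(x) = 15·x^2 + 6·x
  g(x) = x + 3   ⇒   g'(x) = 1
  lim(x→∞) f'(x)/g'(x) = lim(x→∞) (15·x^2 + 6·x)/(1)
  = ∞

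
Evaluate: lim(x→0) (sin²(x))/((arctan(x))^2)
This is a 0/0 indeterminate form.

Apply L'Hôpital's rule: differentiate numerator and denominator separately.
  f(x) = sin(x)^2   ⇒   f'(x) = 2·sin(x)·cos(x)
  g(x) = atan(x)^2   ⇒   g'(x) = 2·atan(x)/(x^2 + 1)
  lim(x→0) f'(x)/g'(x) = lim(x→0) (2·sin(x)·cos(x))/(2·atan(x)/(x^2 + 1))
  = 1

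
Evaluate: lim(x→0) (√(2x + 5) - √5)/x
This is a standard limit.

Factor or rationalize the expression:
  lim(x→0) (√(2x + 5) - √5)/x = sqrt(5)/5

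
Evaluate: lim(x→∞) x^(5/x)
This is an exponential indeterminate form.

For exponential indeterminate forms, take the natural log:
  Let L = lim(x→∞) x^(5/x)
  Then ln(L) = lim(x→∞) [exponent × ln(base)]
  Evaluate using L'Hôpital or standard limits, then exponentiate.
  L = 1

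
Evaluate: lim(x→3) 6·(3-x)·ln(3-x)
This is a 0·∞ indeterminate form.

Rewrite 0·∞ as a quotient (0/0 or ∞/∞ form), then apply L'Hôpital's rule:
  lim(x→3) 6·(3-x)·ln(3-x) = 0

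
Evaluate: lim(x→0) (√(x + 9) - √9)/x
This is a standard limit.

Factor or rationalize the expression:
  lim(x→0) (√(x + 9) - √9)/x = 1/6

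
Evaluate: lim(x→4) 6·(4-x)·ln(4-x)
This is a 0·∞ indeterminate form.

Rewrite 0·∞ as a quotient (0/0 or ∞/∞ form), then apply L'Hôpital's rule:
  lim(x→4) 6·(4-x)·ln(4-x) = 0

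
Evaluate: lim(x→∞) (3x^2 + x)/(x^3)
This is an ∞/∞ indeterminate form.

Apply L'Hôpital's rule: differentiate numerator and denominator separately.
  f(x) = 3·x^2 + x   ⇒   f'(x) = 6·x + 1
  g(x) = x^3   ⇒   g'(x) = 3·x^2
  lim(x→∞) f'(x)/g'(x) = lim(x→∞) (6·x + 1)/(3·x^2)
  = 0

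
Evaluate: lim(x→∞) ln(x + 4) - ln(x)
This is an ∞-∞ indeterminate form.

Combine fractions or rationalize to convert ∞-∞ to 0/0 form:
  lim(x→∞) ln(x + 4) - ln(x) = 0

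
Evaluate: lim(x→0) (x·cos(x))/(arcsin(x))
This is a 0/0 indeterminate form.

Apply L'Hôpital's rule: differentiate numerator and denominator separately.
  f(x) = x·cos(x)   ⇒   f'(x) = -x·sin(x) + cos(x)
  g(x) = asin(x)   ⇒   g'(x) = 1/sqrt(1 - x^2)
  lim(x→0) f'(x)/g'(x) = lim(x→0) (-x·sin(x) + cos(x))/(1/sqrt(1 - x^2))
  = 1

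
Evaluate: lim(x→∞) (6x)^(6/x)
This is an exponential indeterminate form.

For exponential indeterminate forms, take the natural log:
  Let L = lim(x→∞) (6x)^(6/x)
  Then ln(L) = lim(x→∞) [exponent × ln(base)]
  Evaluate using L'Hôpital or standard limits, then exponentiate.
  L = 1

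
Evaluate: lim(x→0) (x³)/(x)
This is a 0/0 indeterminate form.

Apply L'Hôpital's rule: differentiate numerator and denominator separately.
  f(x) = x^3   ⇒   f'(x) = 3·x^2
  g(x) = x   ⇒   g'(x) = 1
  lim(x→0) f'(x)/g'(x) = lim(x→0) (3·x^2)/(1)
  = 0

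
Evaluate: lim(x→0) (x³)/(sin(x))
This is a 0/0 indeterminate form.

Apply L'Hôpital's rule: differentiate numerator and denominator separately.
  f(x) = x^3   ⇒   f'(x) = 3·x^2
  g(x) = sin(x)   ⇒   g'(x) = cos(x)
  lim(x→0) f'(x)/g'(x) = lim(x→0) (3·x^2)/(cos(x))
  = 0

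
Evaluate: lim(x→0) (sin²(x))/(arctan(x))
This is a 0/0 indeterminate form.

Apply L'Hôpital's rule: differentiate numerator and denominator separately.
  f(x) = sin(x)^2   ⇒   f'(x) = 2·sin(x)·cos(x)
  g(x) = atan(x)   ⇒   g'(x) = 1/(x^2 + 1)
  lim(x→0) f'(x)/g'(x) = lim(x→0) (2·sin(x)·cos(x))/(1/(x^2 + 1))
  = 0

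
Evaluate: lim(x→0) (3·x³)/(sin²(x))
This is a 0/0 indeterminate form.

Apply L'Hôpital's rule: differentiate numerator and denominator separately.
  f(x) = 3·x^3   ⇒   f'(x) = 9·x^2
  g(x) = sin(x)^2   ⇒   g'(x) = 2·sin(x)·cos(x)
  lim(x→0) f'(x)/g'(x) = lim(x→0) (9·x^2)/(2·sin(x)·cos(x))
  = 0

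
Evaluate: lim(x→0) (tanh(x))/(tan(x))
This is a 0/0 indeterminate form.

Apply L'Hôpital's rule: differentiate numerator and denominator separately.
  f(x) = tanh(x)   ⇒   f'(x) = 1 - tanh(x)^2
  g(x) = tan(x)   ⇒   g'(x) = tan(x)^2 + 1
  lim(x→0) f'(x)/g'(x) = lim(x→0) (1 - tanh(x)^2)/(tan(x)^2 + 1)
  = 1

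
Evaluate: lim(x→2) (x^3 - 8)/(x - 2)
This is a standard limit.

Factor or rationalize the expression:
  lim(x→2) (x^3 - 8)/(x - 2) = 12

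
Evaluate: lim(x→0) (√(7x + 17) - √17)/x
This is a standard limit.

Factor or rationalize the expression:
  lim(x→0) (√(7x + 17) - √17)/x = 7·sqrt(17)/34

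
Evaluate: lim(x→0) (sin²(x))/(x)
This is a 0/0 indeterminate form.

Apply L'Hôpital's rule: differentiate numerator and denominator separately.
  f(x) = sin(x)^2   ⇒   f'(x) = 2·sin(x)·cos(x)
  g(x) = x   ⇒   g'(x) = 1
  lim(x→0) f'(x)/g'(x) = lim(x→0) (2·sin(x)·cos(x))/(1)
  = 0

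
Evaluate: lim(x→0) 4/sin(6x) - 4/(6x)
This is an ∞-∞ indeterminate form.

Combine fractions or rationalize to convert ∞-∞ to 0/0 form:
  lim(x→0) 4/sin(6x) - 4/(6x) = 0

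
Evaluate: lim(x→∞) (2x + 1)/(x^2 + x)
This is an ∞/∞ indeterminate form.

Apply L'Hôpital's rule: differentiate numerator and denominator separately.
  f(x) = 2·x + 1   ⇒   f'(x) = 2
  g(x) = x^2 + x   ⇒   g'(x) = 2·x + 1
  lim(x→∞) f'(x)/g'(x) = lim(x→∞) (2)/(2·x + 1)
  = 0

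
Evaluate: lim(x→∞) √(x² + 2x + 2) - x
This is an ∞-∞ indeterminate form.

Combine fractions or rationalize to convert ∞-∞ to 0/0 form:
  lim(x→∞) √(x² + 2x + 2) - x = 1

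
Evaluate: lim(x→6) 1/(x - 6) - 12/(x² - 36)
This is an ∞-∞ indeterminate form.

Combine fractions or rationalize to convert ∞-∞ to 0/0 form:
  lim(x→6) 1/(x - 6) - 12/(x² - 36) = 1/12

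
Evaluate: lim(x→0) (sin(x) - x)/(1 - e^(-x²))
This is a 0/0 indeterminate form.

Apply L'Hôpital's rule: differentiate numerator and denominator separately.
  f(x) = -x + sin(x)   ⇒   f'(x) = cos(x) - 1
  g(x) = 1 - e^(-x^2)   ⇒   g'(x) = 2·x·e^(-x^2)
  lim(x→0) f'(x)/g'(x) = lim(x→0) (cos(x) - 1)/(2·x·e^(-x^2))
  = 0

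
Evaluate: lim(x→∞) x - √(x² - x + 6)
This is an ∞-∞ indeterminate form.

Combine fractions or rationalize to convert ∞-∞ to 0/0 form:
  lim(x→∞) x - √(x² - x + 6) = 1/2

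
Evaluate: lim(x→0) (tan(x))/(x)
This is a 0/0 indeterminate form.

Apply L'Hôpital's rule: differentiate numerator and denominator separately.
  f(x) = tan(x)   ⇒   f'(x) = tan(x)^2 + 1
  g(x) = x   ⇒   g'(x) = 1
  lim(x→0) f'(x)/g'(x) = lim(x→0) (tan(x)^2 + 1)/(1)
  = 1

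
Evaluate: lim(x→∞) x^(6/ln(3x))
This is an exponential indeterminate form.

For exponential indeterminate forms, take the natural log:
  Let L = lim(x→∞) x^(6/ln(3x))
  Then ln(L) = lim(x→∞) [exponent × ln(base)]
  Evaluate using L'Hôpital or standard limits, then exponentiate.
  L = e^(6)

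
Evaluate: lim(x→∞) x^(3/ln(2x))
This is an exponential indeterminate form.

For exponential indeterminate forms, take the natural log:
  Let L = lim(x→∞) x^(3/ln(2x))
  Then ln(L) = lim(x→∞) [exponent × ln(base)]
  Evaluate using L'Hôpital or standard limits, then exponentiate.
  L = e^(3)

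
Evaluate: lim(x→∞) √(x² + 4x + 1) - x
This is an ∞-∞ indeterminate form.

Combine fractions or rationalize to convert ∞-∞ to 0/0 form:
  lim(x→∞) √(x² + 4x + 1) - x = 2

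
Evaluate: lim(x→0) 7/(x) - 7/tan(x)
This is an ∞-∞ indeterminate form.

Combine fractions or rationalize to convert ∞-∞ to 0/0 form:
  lim(x→0) 7/(x) - 7/tan(x) = 0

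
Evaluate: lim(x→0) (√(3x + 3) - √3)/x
This is a standard limit.

Factor or rationalize the expression:
  lim(x→0) (√(3x + 3) - √3)/x = sqrt(3)/2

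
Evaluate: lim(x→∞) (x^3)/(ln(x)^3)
This is an ∞/∞ indeterminate form.

Apply L'Hôpital's rule: differentiate numerator and denominator separately.
  f(x) = x^3   ⇒   f'(x) = 3·x^2
  g(x) = ln(x)^3   ⇒   g'(x) = 3·ln(x)^2/x
  lim(x→∞) f'(x)/g'(x) = lim(x→∞) (3·x^2)/(3·ln(x)^2/x)
  = ∞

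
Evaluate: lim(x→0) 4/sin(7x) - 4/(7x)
This is an ∞-∞ indeterminate form.

Combine fractions or rationalize to convert ∞-∞ to 0/0 form:
  lim(x→0) 4/sin(7x) - 4/(7x) = 0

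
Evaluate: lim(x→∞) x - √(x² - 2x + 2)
This is an ∞-∞ indeterminate form.

Combine fractions or rationalize to convert ∞-∞ to 0/0 form:
  lim(x→∞) x - √(x² - 2x + 2) = 1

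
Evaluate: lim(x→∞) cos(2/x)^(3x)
This is an exponential indeterminate form.

For exponential indeterminate forms, take the natural log:
  Let L = lim(x→∞) cos(2/x)^(3x)
  Then ln(L) = lim(x→∞) [exponent × ln(base)]
  Evaluate using L'Hôpital or standard limits, then exponentiate.
  L = 1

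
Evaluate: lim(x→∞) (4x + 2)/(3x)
This is an ∞/∞ indeterminate form.

Apply L'Hôpital's rule: differentiate numerator and denominator separately.
  f(x) = 4·x + 2   ⇒   f'(x) = 4
  g(x) = 3·x   ⇒   g'(x) = 3
  lim(x→∞) f'(x)/g'(x) = lim(x→∞) (4)/(3)
  = 4/3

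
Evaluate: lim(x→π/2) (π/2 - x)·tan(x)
This is a 0·∞ indeterminate form.

Rewrite 0·∞ as a quotient (0/0 or ∞/∞ form), then apply L'Hôpital's rule:
  lim(x→π/2) (π/2 - x)·tan(x) = 1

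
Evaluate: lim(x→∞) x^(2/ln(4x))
This is an exponential indeterminate form.

For exponential indeterminate forms, take the natural log:
  Let L = lim(x→∞) x^(2/ln(4x))
  Then ln(L) = lim(x→∞) [exponent × ln(base)]
  Evaluate using L'Hôpital or standard limits, then exponentiate.
  L = e²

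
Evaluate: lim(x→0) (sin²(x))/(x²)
This is a 0/0 indeterminate form.

Apply L'Hôpital's rule: differentiate numerator and denominator separately.
  f(x) = sin(x)^2   ⇒   f'(x) = 2·sin(x)·cos(x)
  g(x) = x^2   ⇒   g'(x) = 2·x
  lim(x→0) f'(x)/g'(x) = lim(x→0) (2·sin(x)·cos(x))/(2·x)
  = 1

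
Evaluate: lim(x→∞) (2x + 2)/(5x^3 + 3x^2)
This is an ∞/∞ indeterminate form.

Apply L'Hôpital's rule: differentiate numerator and denominator separately.
  f(x) = 2·x + 2   ⇒   f'(x) = 2
  g(x) = 5·x^3 + 3·x^2   ⇒   g'(x) = 15·x^2 + 6·x
  lim(x→∞) f'(x)/g'(x) = lim(x→∞) (2)/(15·x^2 + 6·x)
  = 0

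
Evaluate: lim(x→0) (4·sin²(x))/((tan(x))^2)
This is a 0/0 indeterminate form.

Apply L'Hôpital's rule: differentiate numerator and denominator separately.
  f(x) = 4·sin(x)^2   ⇒   f'(x) = 8·sin(x)·cos(x)
  g(x) = tan(x)^2   ⇒   g'(x) = (2·tan(x)^2 + 2)·tan(x)
  lim(x→0) f'(x)/g'(x) = lim(x→0) (8·sin(x)·cos(x))/((2·tan(x)^2 + 2)·tan(x))
  = 4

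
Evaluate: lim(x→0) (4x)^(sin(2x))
This is an exponential indeterminate form.

For exponential indeterminate forms, take the natural log:
  Let L = lim(x→0) (4x)^(sin(2x))
  Then ln(L) = lim(x→0) [exponent × ln(base)]
  Evaluate using L'Hôpital or standard limits, then exponentiate.
  L = 1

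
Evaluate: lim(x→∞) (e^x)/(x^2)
This is an ∞/∞ indeterminate form.

Apply L'Hôpital's rule: differentiate numerator and denominator separately.
  f(x) = e^(x)   ⇒   f'(x) = e^(x)
  g(x) = x^2   ⇒   g'(x) = 2·x
  lim(x→∞) f'(x)/g'(x) = lim(x→∞) (e^(x))/(2·x)
  = ∞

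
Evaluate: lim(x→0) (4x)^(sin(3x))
This is an exponential indeterminate form.

For exponential indeterminate forms, take the natural log:
  Let L = lim(x→0) (4x)^(sin(3x))
  Then ln(L) = lim(x→0) [exponent × ln(base)]
  Evaluate using L'Hôpital or standard limits, then exponentiate.
  L = 1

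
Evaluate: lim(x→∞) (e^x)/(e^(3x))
This is an ∞/∞ indeterminate form.

Apply L'Hôpital's rule: differentiate numerator and denominator separately.
  f(x) = e^(x)   ⇒   f'(x) = e^(x)
  g(x) = e^(3·x)   ⇒   g'(x) = 3·e^(3·x)
  lim(x→∞) f'(x)/g'(x) = lim(x→∞) (e^(x))/(3·e^(3·x))
  = 0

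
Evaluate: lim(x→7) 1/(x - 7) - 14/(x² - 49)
This is an ∞-∞ indeterminate form.

Combine fractions or rationalize to convert ∞-∞ to 0/0 form:
  lim(x→7) 1/(x - 7) - 14/(x² - 49) = 1/14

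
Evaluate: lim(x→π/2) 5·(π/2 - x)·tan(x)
This is a 0·∞ indeterminate form.

Rewrite 0·∞ as a quotient (0/0 or ∞/∞ form), then apply L'Hôpital's rule:
  lim(x→π/2) 5·(π/2 - x)·tan(x) = 5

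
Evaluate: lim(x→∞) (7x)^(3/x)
This is an exponential indeterminate form.

For exponential indeterminate forms, take the natural log:
  Let L = lim(x→∞) (7x)^(3/x)
  Then ln(L) = lim(x→∞) [exponent × ln(base)]
  Evaluate using L'Hôpital or standard limits, then exponentiate.
  L = 1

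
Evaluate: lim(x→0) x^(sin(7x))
This is an exponential indeterminate form.

For exponential indeterminate forms, take the natural log:
  Let L = lim(x→0) x^(sin(7x))
  Then ln(L) = lim(x→0) [exponent × ln(base)]
  Evaluate using L'Hôpital or standard limits, then exponentiate.
  L = 1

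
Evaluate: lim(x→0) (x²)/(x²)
This is a 0/0 indeterminate form.

Apply L'Hôpital's rule: differentiate numerator and denominator separately.
  f(x) = x^2   ⇒   f'(x) = 2·x
  g(x) = x^2   ⇒   g'(x) = 2·x
  lim(x→0) f'(x)/g'(x) = lim(x→0) (2·x)/(2·x)
  = 1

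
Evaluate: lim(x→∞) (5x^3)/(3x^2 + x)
This is an ∞/∞ indeterminate form.

Apply L'Hôpital's rule: differentiate numerator and denominator separately.
  f(x) = 5·x^3   ⇒   f'(x) = 15·x^2
  g(x) = 3·x^2 + x   ⇒   g'(x) = 6·x + 1
  lim(x→∞) f'(x)/g'(x) = lim(x→∞) (15·x^2)/(6·x + 1)
  = ∞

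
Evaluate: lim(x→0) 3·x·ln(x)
This is a 0·∞ indeterminate form.

Rewrite 0·∞ as a quotient (0/0 or ∞/∞ form), then apply L'Hôpital's rule:
  lim(x→0) 3·x·ln(x) = 0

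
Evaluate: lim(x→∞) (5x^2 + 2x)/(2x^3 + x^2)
This is an ∞/∞ indeterminate form.

Apply L'Hôpital's rule: differentiate numerator and denominator separately.
  f(x) = 5·x^2 + 2·x   ⇒   f'(x) = 10·x + 2
  g(x) = 2·x^3 + x^2   ⇒   g'(x) = 6·x^2 + 2·x
  lim(x→∞) f'(x)/g'(x) = lim(x→∞) (10·x + 2)/(6·x^2 + 2·x)
  = 0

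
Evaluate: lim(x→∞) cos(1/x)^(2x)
This is an exponential indeterminate form.

For exponential indeterminate forms, take the natural log:
  Let L = lim(x→∞) cos(1/x)^(2x)
  Then ln(L) = lim(x→∞) [exponent × ln(base)]
  Evaluate using L'Hôpital or standard limits, then exponentiate.
  L = 1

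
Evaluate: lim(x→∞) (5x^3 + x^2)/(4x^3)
This is an ∞/∞ indeterminate form.

Apply L'Hôpital's rule: differentiate numerator and denominator separately.
  f(x) = 5·x^3 + x^2   ⇒   f'(x) = 15·x^2 + 2·x
  g(x) = 4·x^3   ⇒   g'(x) = 12·x^2
  lim(x→∞) f'(x)/g'(x) = lim(x→∞) (15·x^2 + 2·x)/(12·x^2)
  = 5/4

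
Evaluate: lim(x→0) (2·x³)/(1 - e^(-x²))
This is a 0/0 indeterminate form.

Apply L'Hôpital's rule: differentiate numerator and denominator separately.
  f(x) = 2·x^3   ⇒   f'(x) = 6·x^2
  g(x) = 1 - e^(-x^2)   ⇒   g'(x) = 2·x·e^(-x^2)
  lim(x→0) f'(x)/g'(x) = lim(x→0) (6·x^2)/(2·x·e^(-x^2))
  = 0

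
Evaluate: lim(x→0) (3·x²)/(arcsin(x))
This is a 0/0 indeterminate form.

Apply L'Hôpital's rule: differentiate numerator and denominator separately.
  f(x) = 3·x^2   ⇒   f'(x) = 6·x
  g(x) = asin(x)   ⇒   g'(x) = 1/sqrt(1 - x^2)
  lim(x→0) f'(x)/g'(x) = lim(x→0) (6·x)/(1/sqrt(1 - x^2))
  = 0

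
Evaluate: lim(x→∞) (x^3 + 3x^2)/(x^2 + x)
This is an ∞/∞ indeterminate form.

Apply L'Hôpital's rule: differentiate numerator and denominator separately.
  f(x) = x^3 + 3·x^2   ⇒   f'(x) = 3·x^2 + 6·x
  g(x) = x^2 + x   ⇒   g'(x) = 2·x + 1
  lim(x→∞) f'(x)/g'(x) = lim(x→∞) (3·x^2 + 6·x)/(2·x + 1)
  = ∞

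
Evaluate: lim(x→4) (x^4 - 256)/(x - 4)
This is a standard limit.

Factor or rationalize the expression:
  lim(x→4) (x^4 - 256)/(x - 4) = 256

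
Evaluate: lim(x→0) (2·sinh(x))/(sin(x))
This is a 0/0 indeterminate form.

Apply L'Hôpital's rule: differentiate numerator and denominator separately.
  f(x) = 2·sinh(x)   ⇒   f'(x) = 2·cosh(x)
  g(x) = sin(x)   ⇒   g'(x) = cos(x)
  lim(x→0) f'(x)/g'(x) = lim(x→0) (2·cosh(x))/(cos(x))
  = 2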